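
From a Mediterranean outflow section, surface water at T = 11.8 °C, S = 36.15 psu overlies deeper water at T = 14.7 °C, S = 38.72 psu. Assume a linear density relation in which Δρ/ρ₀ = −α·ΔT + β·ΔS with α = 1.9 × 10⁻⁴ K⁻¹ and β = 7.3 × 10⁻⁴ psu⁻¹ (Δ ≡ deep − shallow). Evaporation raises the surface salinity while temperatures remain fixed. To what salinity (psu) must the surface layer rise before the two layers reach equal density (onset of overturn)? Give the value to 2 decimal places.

37.97 psu

Neutral buoyancy requires −α(T_deep − T_surf) + β(S_deep − S_surf′) = 0.
S_surf′ = S_deep − (α/β)·ΔT = 38.72 − (1.9 × 10⁻⁴/7.3 × 10⁻⁴)·(+2.9) = 37.9652 psu.
Increase required: 37.9652 − 36.15 = 1.8152 psu.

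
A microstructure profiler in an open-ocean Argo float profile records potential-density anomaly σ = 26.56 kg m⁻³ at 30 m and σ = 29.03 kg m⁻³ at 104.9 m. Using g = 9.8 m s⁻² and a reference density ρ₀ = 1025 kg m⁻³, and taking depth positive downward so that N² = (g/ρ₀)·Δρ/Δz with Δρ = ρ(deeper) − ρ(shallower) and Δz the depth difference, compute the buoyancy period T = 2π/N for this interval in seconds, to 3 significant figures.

354 s

Δρ = 1029.03 − 1026.56 = 2.47 kg m⁻³ over Δz = 104.9 − 30 = 74.9 m.
N² = (9.8/1025) × (2.47/74.9) = 3.1530 × 10⁻⁴ s⁻².
N = √(3.1530 × 10⁻⁴) = 0.017757 rad s⁻¹, so T = 2π/N = 353.84 s ≈ 354 s.
Since Δρ > 0 the layer is stably stratified.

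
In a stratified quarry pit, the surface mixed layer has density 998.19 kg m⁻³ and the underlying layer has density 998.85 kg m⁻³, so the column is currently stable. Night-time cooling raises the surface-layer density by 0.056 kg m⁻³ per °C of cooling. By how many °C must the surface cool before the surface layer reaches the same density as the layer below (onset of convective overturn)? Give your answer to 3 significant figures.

11.8 °C

Density deficit of the surface layer: 998.85 − 998.19 = 0.66 kg m⁻³.
Required change = 0.66 / 0.056 = 11.8 °C.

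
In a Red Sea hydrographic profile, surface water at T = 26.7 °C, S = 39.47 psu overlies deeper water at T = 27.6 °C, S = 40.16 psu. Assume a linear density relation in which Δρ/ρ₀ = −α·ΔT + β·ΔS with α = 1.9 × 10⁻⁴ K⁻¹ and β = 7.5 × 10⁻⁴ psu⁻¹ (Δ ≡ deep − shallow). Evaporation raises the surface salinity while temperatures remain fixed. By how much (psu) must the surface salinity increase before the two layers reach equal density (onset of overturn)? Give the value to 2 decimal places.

Neutral buoyancy requires −α(T_deep − T_surf) + β(S_deep − S_surf′) = 0.
S_surf′ = S_deep − (α/β)·ΔT = 40.16 − (1.9 × 10⁻⁴/7.5 × 10⁻⁴)·(+0.9) = 39.9320 psu.
Increase required: 39.9320 − 39.47 = 0.4620 psu.

0.46 psu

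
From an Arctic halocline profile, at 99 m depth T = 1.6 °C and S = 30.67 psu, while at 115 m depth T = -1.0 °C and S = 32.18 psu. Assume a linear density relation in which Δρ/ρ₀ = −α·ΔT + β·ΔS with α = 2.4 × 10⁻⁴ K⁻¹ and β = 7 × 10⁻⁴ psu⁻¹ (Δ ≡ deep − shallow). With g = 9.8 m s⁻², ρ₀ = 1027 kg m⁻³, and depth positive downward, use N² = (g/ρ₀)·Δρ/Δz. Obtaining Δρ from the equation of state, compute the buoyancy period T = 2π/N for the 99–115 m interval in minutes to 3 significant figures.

3.26 min

ΔT = -2.6 K, ΔS = +1.51 psu (deep − shallow).
Δρ/ρ₀ = −αΔT + βΔS = 6.24 × 10⁻⁴ + 1.057 × 10⁻³ = 1.681 × 10⁻³, so Δρ ≈ 1.726 kg m⁻³.
N² = (g/ρ₀)·Δρ/Δz = g·(Δρ/ρ₀)/Δz = 9.8 × 1.681 × 10⁻³ / 16 = 1.0296 × 10⁻³ s⁻².
N = √(1.0296 × 10⁻³) = 0.032087 rad s⁻¹ → T = 2π/N = 195.82 s = 3.2637 min ≈ 3.26 min.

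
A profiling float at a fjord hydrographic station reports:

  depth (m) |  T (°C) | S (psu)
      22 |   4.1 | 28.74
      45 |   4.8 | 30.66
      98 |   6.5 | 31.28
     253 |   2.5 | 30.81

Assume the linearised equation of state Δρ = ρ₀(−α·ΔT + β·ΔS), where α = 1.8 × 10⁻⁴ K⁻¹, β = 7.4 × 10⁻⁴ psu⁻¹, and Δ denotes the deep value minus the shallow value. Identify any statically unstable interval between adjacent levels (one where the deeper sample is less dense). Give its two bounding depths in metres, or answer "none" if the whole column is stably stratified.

none

Evaluate Δρ/ρ₀ = −αΔT + βΔS across each adjacent pair:
  22–45 m: −αΔT+βΔS = −(1.8 × 10⁻⁴)(+0.7)+(7.4 × 10⁻⁴)(+1.92) = 1.3 × 10⁻³ → stable
  45–98 m: −αΔT+βΔS = −(1.8 × 10⁻⁴)(+1.7)+(7.4 × 10⁻⁴)(+0.62) = 1.5 × 10⁻⁴ → stable
  98–253 m: −αΔT+βΔS = −(1.8 × 10⁻⁴)(-4.0)+(7.4 × 10⁻⁴)(-0.47) = 3.7 × 10⁻⁴ → stable
Every interval has Δρ > 0: the column is stably stratified throughout.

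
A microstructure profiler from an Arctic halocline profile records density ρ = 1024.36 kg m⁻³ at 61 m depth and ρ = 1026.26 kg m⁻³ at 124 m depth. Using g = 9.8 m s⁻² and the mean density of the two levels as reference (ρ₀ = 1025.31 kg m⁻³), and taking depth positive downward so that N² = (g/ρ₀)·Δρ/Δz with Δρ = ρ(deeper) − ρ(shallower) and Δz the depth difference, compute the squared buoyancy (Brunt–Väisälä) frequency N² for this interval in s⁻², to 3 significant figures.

Δρ = 1026.26 − 1024.36 = 1.90 kg m⁻³ over Δz = 124 − 61 = 63 m.
N² = (9.8/1025.31) × (1.90/63) = 2.8826 × 10⁻⁴ s⁻² ≈ 2.88 × 10⁻⁴ s⁻².

2.88 × 10⁻⁴ s⁻²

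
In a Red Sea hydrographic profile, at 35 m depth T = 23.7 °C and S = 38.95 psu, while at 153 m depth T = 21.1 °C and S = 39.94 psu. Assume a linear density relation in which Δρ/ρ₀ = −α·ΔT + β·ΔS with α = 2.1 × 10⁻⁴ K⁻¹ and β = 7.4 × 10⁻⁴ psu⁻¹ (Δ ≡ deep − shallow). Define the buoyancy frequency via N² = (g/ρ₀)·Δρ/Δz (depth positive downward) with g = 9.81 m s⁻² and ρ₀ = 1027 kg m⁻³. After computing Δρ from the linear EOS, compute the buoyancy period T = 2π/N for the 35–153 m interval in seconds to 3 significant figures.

ΔT = -2.6 K, ΔS = +0.99 psu (deep − shallow).
Δρ/ρ₀ = −αΔT + βΔS = 5.46 × 10⁻⁴ + 7.326 × 10⁻⁴ = 1.2786 × 10⁻³, so Δρ ≈ 1.313 kg m⁻³.
N² = (g/ρ₀)·Δρ/Δz = g·(Δρ/ρ₀)/Δz = 9.81 × 1.2786 × 10⁻³ / 118 = 1.0630 × 10⁻⁴ s⁻².
N = √(1.0630 × 10⁻⁴) = 0.010310 rad s⁻¹ → T = 2π/N = 609.43 s ≈ 609 s.

609 s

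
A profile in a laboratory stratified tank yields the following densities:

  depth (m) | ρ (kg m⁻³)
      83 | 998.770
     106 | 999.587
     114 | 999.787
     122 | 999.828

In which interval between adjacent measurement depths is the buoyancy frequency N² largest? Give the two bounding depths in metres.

Compute the density gradient over each adjacent pair:
  83–106 m: Δρ/Δz = 0.817/23 = 0.036 kg m⁻⁴
  106–114 m: Δρ/Δz = 0.200/8 = 0.025 kg m⁻⁴
  114–122 m: Δρ/Δz = 0.041/8 = 5.1 × 10⁻³ kg m⁻⁴
The largest gradient is in the 83–106 m interval — the pycnocline.

83–106 m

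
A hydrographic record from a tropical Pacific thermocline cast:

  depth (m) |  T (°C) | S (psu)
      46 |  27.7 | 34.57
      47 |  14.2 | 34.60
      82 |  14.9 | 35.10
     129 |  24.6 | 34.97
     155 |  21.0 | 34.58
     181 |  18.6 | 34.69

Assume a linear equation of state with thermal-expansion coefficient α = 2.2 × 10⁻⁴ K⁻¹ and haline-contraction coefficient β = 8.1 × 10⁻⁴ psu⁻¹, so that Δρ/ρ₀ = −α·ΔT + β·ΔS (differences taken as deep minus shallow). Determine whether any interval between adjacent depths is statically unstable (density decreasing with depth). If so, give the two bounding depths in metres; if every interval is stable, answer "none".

82–129 m

Evaluate Δρ/ρ₀ = −αΔT + βΔS across each adjacent pair:
  46–47 m: −αΔT+βΔS = −(2.2 × 10⁻⁴)(-13.5)+(8.1 × 10⁻⁴)(+0.03) = 3.0 × 10⁻³ → stable
  47–82 m: −αΔT+βΔS = −(2.2 × 10⁻⁴)(+0.7)+(8.1 × 10⁻⁴)(+0.50) = 2.5 × 10⁻⁴ → stable
  82–129 m: −αΔT+βΔS = −(2.2 × 10⁻⁴)(+9.7)+(8.1 × 10⁻⁴)(-0.13) = -2.2 × 10⁻³ → UNSTABLE
  129–155 m: −αΔT+βΔS = −(2.2 × 10⁻⁴)(-3.6)+(8.1 × 10⁻⁴)(-0.39) = 4.8 × 10⁻⁴ → stable
  155–181 m: −αΔT+βΔS = −(2.2 × 10⁻⁴)(-2.4)+(8.1 × 10⁻⁴)(+0.11) = 6.2 × 10⁻⁴ → stable
The 82–129 m interval has Δρ < 0: lighter water underlies denser water.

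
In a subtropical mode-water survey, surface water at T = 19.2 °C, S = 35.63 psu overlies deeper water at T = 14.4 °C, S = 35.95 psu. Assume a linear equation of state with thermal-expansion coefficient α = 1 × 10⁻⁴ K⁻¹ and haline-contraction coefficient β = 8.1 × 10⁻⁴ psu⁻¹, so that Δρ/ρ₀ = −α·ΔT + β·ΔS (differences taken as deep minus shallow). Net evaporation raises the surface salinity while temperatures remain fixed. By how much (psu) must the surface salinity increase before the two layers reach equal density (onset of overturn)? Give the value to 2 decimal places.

0.91 psu

Neutral buoyancy requires −α(T_deep − T_surf) + β(S_deep − S_surf′) = 0.
S_surf′ = S_deep − (α/β)·ΔT = 35.95 − (1 × 10⁻⁴/8.1 × 10⁻⁴)·(-4.8) = 36.5426 psu.
Increase required: 36.5426 − 35.63 = 0.9126 psu.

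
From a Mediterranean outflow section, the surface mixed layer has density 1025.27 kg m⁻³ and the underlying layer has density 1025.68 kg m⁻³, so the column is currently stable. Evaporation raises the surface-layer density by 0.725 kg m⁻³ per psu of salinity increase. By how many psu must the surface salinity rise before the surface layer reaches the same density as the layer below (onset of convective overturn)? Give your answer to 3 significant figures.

0.566 psu

Density deficit of the surface layer: 1025.68 − 1025.27 = 0.41 kg m⁻³.
Required change = 0.41 / 0.725 = 0.566 psu.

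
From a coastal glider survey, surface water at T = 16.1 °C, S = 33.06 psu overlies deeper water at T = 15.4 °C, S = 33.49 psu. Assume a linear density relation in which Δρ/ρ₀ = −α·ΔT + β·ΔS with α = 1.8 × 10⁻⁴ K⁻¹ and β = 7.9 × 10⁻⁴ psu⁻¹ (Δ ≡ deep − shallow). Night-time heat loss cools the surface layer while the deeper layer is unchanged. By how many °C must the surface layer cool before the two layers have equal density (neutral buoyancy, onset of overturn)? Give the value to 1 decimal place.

Neutral buoyancy requires Δρ = 0, i.e. −α(T_deep − T_surf′) + β(S_deep − S_surf) = 0.
T_surf′ = T_deep − (β/α)·ΔS = 15.4 − (7.9 × 10⁻⁴/1.8 × 10⁻⁴)·(+0.43) = 13.513 °C.
Cooling required: 16.1 − (13.513) = 2.587 °C.

2.6 °C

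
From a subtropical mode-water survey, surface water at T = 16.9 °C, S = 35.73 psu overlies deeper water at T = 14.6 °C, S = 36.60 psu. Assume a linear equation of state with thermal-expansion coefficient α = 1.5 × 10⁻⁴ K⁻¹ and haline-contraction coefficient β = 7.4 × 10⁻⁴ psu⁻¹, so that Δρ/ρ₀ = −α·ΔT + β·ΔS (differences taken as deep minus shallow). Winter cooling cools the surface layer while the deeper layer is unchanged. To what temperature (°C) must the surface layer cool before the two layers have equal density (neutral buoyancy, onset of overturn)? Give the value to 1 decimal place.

10.3 °C

Neutral buoyancy requires Δρ = 0, i.e. −α(T_deep − T_surf′) + β(S_deep − S_surf) = 0.
T_surf′ = T_deep − (β/α)·ΔS = 14.6 − (7.4 × 10⁻⁴/1.5 × 10⁻⁴)·(+0.87) = 10.308 °C.
Cooling required: 16.9 − (10.308) = 6.592 °C.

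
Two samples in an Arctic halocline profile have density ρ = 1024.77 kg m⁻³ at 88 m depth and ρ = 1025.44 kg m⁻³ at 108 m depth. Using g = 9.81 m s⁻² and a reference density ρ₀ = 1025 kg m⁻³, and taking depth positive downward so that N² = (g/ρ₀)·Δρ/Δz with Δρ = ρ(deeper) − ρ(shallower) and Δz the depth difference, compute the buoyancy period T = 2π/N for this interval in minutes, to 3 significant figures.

Δρ = 1025.44 − 1024.77 = 0.67 kg m⁻³ over Δz = 108 − 88 = 20 m.
N² = (9.81/1025) × (0.67/20) = 3.2062 × 10⁻⁴ s⁻².
N = √(3.2062 × 10⁻⁴) = 0.017906 rad s⁻¹, so T = 2π/N = 350.90 s = 5.8483 min ≈ 5.85 min.

5.85 min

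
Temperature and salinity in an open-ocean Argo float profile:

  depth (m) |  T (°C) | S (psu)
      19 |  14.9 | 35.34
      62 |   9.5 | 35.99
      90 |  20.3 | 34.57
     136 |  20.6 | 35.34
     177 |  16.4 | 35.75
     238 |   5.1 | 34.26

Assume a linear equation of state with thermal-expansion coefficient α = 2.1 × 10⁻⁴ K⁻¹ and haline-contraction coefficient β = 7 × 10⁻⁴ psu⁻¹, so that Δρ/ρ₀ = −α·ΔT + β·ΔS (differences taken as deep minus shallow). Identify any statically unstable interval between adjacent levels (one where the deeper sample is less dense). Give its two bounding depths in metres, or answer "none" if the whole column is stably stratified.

62–90 m

Evaluate Δρ/ρ₀ = −αΔT + βΔS across each adjacent pair:
  19–62 m: −αΔT+βΔS = −(2.1 × 10⁻⁴)(-5.4)+(7 × 10⁻⁴)(+0.65) = 1.6 × 10⁻³ → stable
  62–90 m: −αΔT+βΔS = −(2.1 × 10⁻⁴)(+10.8)+(7 × 10⁻⁴)(-1.42) = -3.3 × 10⁻³ → UNSTABLE
  90–136 m: −αΔT+βΔS = −(2.1 × 10⁻⁴)(+0.3)+(7 × 10⁻⁴)(+0.77) = 4.8 × 10⁻⁴ → stable
  136–177 m: −αΔT+βΔS = −(2.1 × 10⁻⁴)(-4.2)+(7 × 10⁻⁴)(+0.41) = 1.2 × 10⁻³ → stable
  177–238 m: −αΔT+βΔS = −(2.1 × 10⁻⁴)(-11.3)+(7 × 10⁻⁴)(-1.49) = 1.3 × 10⁻³ → stable
The 62–90 m interval has Δρ < 0: lighter water underlies denser water.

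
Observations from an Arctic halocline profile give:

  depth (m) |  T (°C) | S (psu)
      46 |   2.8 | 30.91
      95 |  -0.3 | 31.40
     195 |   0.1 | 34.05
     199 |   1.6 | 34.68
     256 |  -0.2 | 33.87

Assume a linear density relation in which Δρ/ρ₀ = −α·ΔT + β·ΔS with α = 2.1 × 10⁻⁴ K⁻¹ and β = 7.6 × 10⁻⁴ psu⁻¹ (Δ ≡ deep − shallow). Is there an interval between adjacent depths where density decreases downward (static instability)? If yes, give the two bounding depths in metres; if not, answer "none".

199–256 m

Evaluate Δρ/ρ₀ = −αΔT + βΔS across each adjacent pair:
  46–95 m: −αΔT+βΔS = −(2.1 × 10⁻⁴)(-3.1)+(7.6 × 10⁻⁴)(+0.49) = 1.0 × 10⁻³ → stable
  95–195 m: −αΔT+βΔS = −(2.1 × 10⁻⁴)(+0.4)+(7.6 × 10⁻⁴)(+2.65) = 1.9 × 10⁻³ → stable
  195–199 m: −αΔT+βΔS = −(2.1 × 10⁻⁴)(+1.5)+(7.6 × 10⁻⁴)(+0.63) = 1.6 × 10⁻⁴ → stable
  199–256 m: −αΔT+βΔS = −(2.1 × 10⁻⁴)(-1.8)+(7.6 × 10⁻⁴)(-0.81) = -2.4 × 10⁻⁴ → UNSTABLE
The 199–256 m interval has Δρ < 0: lighter water underlies denser water.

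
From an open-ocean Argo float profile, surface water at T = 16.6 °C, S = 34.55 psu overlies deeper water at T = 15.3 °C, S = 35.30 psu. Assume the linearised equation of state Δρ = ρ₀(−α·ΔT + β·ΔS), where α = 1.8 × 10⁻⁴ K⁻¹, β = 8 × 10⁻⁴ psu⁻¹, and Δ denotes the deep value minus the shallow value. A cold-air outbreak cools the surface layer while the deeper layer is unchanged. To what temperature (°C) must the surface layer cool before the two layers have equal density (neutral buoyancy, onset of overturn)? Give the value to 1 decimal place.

12.0 °C

Neutral buoyancy requires Δρ = 0, i.e. −α(T_deep − T_surf′) + β(S_deep − S_surf) = 0.
T_surf′ = T_deep − (β/α)·ΔS = 15.3 − (8 × 10⁻⁴/1.8 × 10⁻⁴)·(+0.75) = 11.967 °C.
Cooling required: 16.6 − (11.967) = 4.633 °C.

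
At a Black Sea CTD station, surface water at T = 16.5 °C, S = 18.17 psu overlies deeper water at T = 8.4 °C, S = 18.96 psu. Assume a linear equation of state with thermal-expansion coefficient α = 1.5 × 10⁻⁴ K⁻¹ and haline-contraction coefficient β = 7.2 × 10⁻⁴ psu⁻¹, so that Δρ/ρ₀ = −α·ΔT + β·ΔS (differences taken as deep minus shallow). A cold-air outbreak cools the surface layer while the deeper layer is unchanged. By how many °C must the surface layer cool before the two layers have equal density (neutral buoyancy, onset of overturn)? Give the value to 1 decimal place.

11.9 °C

Neutral buoyancy requires Δρ = 0, i.e. −α(T_deep − T_surf′) + β(S_deep − S_surf) = 0.
T_surf′ = T_deep − (β/α)·ΔS = 8.4 − (7.2 × 10⁻⁴/1.5 × 10⁻⁴)·(+0.79) = 4.608 °C.
Cooling required: 16.5 − (4.608) = 11.892 °C.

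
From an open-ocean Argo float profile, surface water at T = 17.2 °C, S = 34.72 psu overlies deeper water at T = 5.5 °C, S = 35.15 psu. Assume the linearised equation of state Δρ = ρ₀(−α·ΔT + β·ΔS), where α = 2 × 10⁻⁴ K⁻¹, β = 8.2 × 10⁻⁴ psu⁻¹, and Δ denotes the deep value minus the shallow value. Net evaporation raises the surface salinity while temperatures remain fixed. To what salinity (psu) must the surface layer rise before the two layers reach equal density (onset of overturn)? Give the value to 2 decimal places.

38.00 psu

Neutral buoyancy requires −α(T_deep − T_surf) + β(S_deep − S_surf′) = 0.
S_surf′ = S_deep − (α/β)·ΔT = 35.15 − (2 × 10⁻⁴/8.2 × 10⁻⁴)·(-11.7) = 38.0037 psu.
Increase required: 38.0037 − 34.72 = 3.2837 psu.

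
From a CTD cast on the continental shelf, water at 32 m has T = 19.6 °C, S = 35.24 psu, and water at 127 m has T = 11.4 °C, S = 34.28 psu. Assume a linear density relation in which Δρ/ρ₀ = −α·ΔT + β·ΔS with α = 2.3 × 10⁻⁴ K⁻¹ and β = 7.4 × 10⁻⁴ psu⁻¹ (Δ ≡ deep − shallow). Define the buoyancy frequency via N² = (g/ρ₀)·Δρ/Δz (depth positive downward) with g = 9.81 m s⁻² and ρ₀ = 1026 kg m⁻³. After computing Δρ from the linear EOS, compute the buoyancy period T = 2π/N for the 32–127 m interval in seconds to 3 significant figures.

ΔT = -8.2 K, ΔS = -0.96 psu (deep − shallow).
Δρ/ρ₀ = −αΔT + βΔS = 1.886 × 10⁻³ − 7.104 × 10⁻⁴ = 1.1756 × 10⁻³, so Δρ ≈ 1.206 kg m⁻³.
N² = (g/ρ₀)·Δρ/Δz = g·(Δρ/ρ₀)/Δz = 9.81 × 1.1756 × 10⁻³ / 95 = 1.2140 × 10⁻⁴ s⁻².
N = √(1.2140 × 10⁻⁴) = 0.011018 rad s⁻¹ → T = 2π/N = 570.27 s ≈ 570 s.

570 s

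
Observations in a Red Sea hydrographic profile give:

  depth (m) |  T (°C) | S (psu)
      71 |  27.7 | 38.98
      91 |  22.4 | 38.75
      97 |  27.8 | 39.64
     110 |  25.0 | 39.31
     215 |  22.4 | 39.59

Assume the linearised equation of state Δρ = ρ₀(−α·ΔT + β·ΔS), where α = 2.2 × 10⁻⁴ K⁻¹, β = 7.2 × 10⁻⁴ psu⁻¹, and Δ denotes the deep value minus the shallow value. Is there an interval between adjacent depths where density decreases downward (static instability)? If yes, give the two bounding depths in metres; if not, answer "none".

91–97 m

Evaluate Δρ/ρ₀ = −αΔT + βΔS across each adjacent pair:
  71–91 m: −αΔT+βΔS = −(2.2 × 10⁻⁴)(-5.3)+(7.2 × 10⁻⁴)(-0.23) = 1.0 × 10⁻³ → stable
  91–97 m: −αΔT+βΔS = −(2.2 × 10⁻⁴)(+5.4)+(7.2 × 10⁻⁴)(+0.89) = -5.5 × 10⁻⁴ → UNSTABLE
  97–110 m: −αΔT+βΔS = −(2.2 × 10⁻⁴)(-2.8)+(7.2 × 10⁻⁴)(-0.33) = 3.8 × 10⁻⁴ → stable
  110–215 m: −αΔT+βΔS = −(2.2 × 10⁻⁴)(-2.6)+(7.2 × 10⁻⁴)(+0.28) = 7.7 × 10⁻⁴ → stable
The 91–97 m interval has Δρ < 0: lighter water underlies denser water.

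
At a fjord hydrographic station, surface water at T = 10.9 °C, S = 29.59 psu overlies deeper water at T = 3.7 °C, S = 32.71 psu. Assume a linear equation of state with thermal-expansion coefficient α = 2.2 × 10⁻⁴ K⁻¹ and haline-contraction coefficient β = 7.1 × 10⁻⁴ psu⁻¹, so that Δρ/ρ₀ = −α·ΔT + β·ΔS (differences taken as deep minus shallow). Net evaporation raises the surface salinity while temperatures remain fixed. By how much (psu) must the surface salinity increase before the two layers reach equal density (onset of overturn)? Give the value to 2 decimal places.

5.35 psu

Neutral buoyancy requires −α(T_deep − T_surf) + β(S_deep − S_surf′) = 0.
S_surf′ = S_deep − (α/β)·ΔT = 32.71 − (2.2 × 10⁻⁴/7.1 × 10⁻⁴)·(-7.2) = 34.9410 psu.
Increase required: 34.9410 − 29.59 = 5.3510 psu.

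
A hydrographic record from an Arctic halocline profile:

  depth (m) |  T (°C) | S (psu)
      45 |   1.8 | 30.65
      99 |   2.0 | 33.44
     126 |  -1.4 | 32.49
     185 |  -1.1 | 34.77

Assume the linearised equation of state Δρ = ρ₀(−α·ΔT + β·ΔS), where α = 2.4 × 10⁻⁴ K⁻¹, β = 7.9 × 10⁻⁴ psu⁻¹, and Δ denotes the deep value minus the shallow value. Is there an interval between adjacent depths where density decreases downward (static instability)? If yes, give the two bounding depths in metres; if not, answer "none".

none

Evaluate Δρ/ρ₀ = −αΔT + βΔS across each adjacent pair:
  45–99 m: −αΔT+βΔS = −(2.4 × 10⁻⁴)(+0.2)+(7.9 × 10⁻⁴)(+2.79) = 2.2 × 10⁻³ → stable
  99–126 m: −αΔT+βΔS = −(2.4 × 10⁻⁴)(-3.4)+(7.9 × 10⁻⁴)(-0.95) = 6.6 × 10⁻⁵ → stable
  126–185 m: −αΔT+βΔS = −(2.4 × 10⁻⁴)(+0.3)+(7.9 × 10⁻⁴)(+2.28) = 1.7 × 10⁻³ → stable
Every interval has Δρ > 0: the column is stably stratified throughout.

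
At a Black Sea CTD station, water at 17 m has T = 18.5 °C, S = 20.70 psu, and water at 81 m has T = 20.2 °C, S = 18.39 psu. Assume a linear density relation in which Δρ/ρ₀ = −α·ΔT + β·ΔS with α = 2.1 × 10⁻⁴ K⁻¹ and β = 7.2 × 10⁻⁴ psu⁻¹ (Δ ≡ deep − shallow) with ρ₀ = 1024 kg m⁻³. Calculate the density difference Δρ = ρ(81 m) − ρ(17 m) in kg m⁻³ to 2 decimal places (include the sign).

-2.07 kg m⁻³

ΔT = +1.7 K, ΔS = -2.31 psu (deep − shallow).
Δρ/ρ₀ = −(2.1 × 10⁻⁴)(+1.7) + (7.2 × 10⁻⁴)(-2.31) = -2.0202 × 10⁻³.
Δρ = 1024 × (-2.0202 × 10⁻³) = -2.07 kg m⁻³.
Negative Δρ: lighter below, statically unstable.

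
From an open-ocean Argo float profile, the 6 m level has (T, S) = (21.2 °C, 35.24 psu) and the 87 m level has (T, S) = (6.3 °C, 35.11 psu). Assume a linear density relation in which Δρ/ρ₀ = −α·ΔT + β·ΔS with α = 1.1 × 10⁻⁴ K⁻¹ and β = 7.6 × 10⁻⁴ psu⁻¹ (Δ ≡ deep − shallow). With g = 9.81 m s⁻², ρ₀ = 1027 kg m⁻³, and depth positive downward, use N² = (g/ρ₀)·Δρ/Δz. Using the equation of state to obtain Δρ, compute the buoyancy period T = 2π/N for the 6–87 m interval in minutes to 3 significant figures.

ΔT = -14.9 K, ΔS = -0.13 psu (deep − shallow).
Δρ/ρ₀ = −αΔT + βΔS = 1.639 × 10⁻³ − 9.88 × 10⁻⁵ = 1.5402 × 10⁻³, so Δρ ≈ 1.582 kg m⁻³.
N² = (g/ρ₀)·Δρ/Δz = g·(Δρ/ρ₀)/Δz = 9.81 × 1.5402 × 10⁻³ / 81 = 1.8654 × 10⁻⁴ s⁻².
N = √(1.8654 × 10⁻⁴) = 0.013658 rad s⁻¹ → T = 2π/N = 460.04 s = 7.6673 min ≈ 7.67 min.

7.67 min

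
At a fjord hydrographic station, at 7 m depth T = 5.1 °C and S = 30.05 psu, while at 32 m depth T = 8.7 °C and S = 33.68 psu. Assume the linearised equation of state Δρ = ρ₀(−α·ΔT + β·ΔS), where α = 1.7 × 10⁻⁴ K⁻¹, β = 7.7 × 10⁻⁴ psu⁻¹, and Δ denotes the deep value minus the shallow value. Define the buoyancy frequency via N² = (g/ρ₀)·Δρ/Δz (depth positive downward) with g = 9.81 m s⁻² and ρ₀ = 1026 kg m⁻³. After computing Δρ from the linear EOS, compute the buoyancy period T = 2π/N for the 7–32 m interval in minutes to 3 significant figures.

3.58 min

ΔT = +3.6 K, ΔS = +3.63 psu (deep − shallow).
Δρ/ρ₀ = −αΔT + βΔS = -6.12 × 10⁻⁴ + 2.7951 × 10⁻³ = 2.1831 × 10⁻³, so Δρ ≈ 2.240 kg m⁻³.
N² = (g/ρ₀)·Δρ/Δz = g·(Δρ/ρ₀)/Δz = 9.81 × 2.1831 × 10⁻³ / 25 = 8.5665 × 10⁻⁴ s⁻².
N = √(8.5665 × 10⁻⁴) = 0.029269 rad s⁻¹ → T = 2π/N = 214.67 s = 3.5778 min ≈ 3.58 min.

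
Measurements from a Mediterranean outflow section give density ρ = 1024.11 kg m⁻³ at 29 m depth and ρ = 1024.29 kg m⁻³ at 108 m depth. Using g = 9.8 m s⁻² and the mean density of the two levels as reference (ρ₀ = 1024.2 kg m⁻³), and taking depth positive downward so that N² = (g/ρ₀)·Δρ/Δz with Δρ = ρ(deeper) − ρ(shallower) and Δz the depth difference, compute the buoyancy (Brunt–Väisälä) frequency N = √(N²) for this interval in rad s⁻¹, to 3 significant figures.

4.67 × 10⁻³ rad s⁻¹

Δρ = 1024.29 − 1024.11 = 0.18 kg m⁻³ over Δz = 108 − 29 = 79 m.
N² = (9.8/1024.2) × (0.18/79) = 2.1802 × 10⁻⁵ s⁻².
N = √(2.1802 × 10⁻⁵) = 4.6693 × 10⁻³ rad s⁻¹ ≈ 4.67 × 10⁻³ rad s⁻¹.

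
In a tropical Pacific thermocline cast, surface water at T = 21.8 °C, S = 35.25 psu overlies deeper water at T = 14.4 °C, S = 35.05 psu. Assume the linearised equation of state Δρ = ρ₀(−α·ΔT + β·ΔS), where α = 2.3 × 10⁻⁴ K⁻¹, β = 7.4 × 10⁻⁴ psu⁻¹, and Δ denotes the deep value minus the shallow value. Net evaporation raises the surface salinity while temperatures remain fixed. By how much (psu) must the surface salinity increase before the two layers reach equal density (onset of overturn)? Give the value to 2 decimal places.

2.10 psu

Neutral buoyancy requires −α(T_deep − T_surf) + β(S_deep − S_surf′) = 0.
S_surf′ = S_deep − (α/β)·ΔT = 35.05 − (2.3 × 10⁻⁴/7.4 × 10⁻⁴)·(-7.4) = 37.3500 psu.
Increase required: 37.3500 − 35.25 = 2.1000 psu.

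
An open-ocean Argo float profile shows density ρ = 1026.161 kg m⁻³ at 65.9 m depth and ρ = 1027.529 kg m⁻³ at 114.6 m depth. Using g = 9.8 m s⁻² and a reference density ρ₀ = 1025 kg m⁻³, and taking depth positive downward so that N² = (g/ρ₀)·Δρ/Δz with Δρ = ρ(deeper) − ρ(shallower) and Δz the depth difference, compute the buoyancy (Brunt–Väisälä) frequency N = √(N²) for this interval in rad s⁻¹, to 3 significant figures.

Δρ = 1027.529 − 1026.161 = 1.368 kg m⁻³ over Δz = 114.6 − 65.9 = 48.7 m.
N² = (9.8/1025) × (1.368/48.7) = 2.6857 × 10⁻⁴ s⁻².
N = √(2.6857 × 10⁻⁴) = 0.016388 rad s⁻¹ ≈ 0.0164 rad s⁻¹.
N² > 0, so the interval is statically stable.

0.0164 rad s⁻¹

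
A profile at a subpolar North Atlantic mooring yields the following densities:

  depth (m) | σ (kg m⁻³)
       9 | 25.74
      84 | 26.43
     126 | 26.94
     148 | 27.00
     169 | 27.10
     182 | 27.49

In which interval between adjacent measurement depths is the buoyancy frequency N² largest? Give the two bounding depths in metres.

Compute the density gradient over each adjacent pair:
  9–84 m: Δρ/Δz = 0.69/75 = 9.2 × 10⁻³ kg m⁻⁴
  84–126 m: Δρ/Δz = 0.51/42 = 0.012 kg m⁻⁴
  126–148 m: Δρ/Δz = 0.06/22 = 2.7 × 10⁻³ kg m⁻⁴
  148–169 m: Δρ/Δz = 0.10/21 = 4.8 × 10⁻³ kg m⁻⁴
  169–182 m: Δρ/Δz = 0.39/13 = 0.030 kg m⁻⁴
The largest gradient is in the 169–182 m interval — the pycnocline.

169–182 m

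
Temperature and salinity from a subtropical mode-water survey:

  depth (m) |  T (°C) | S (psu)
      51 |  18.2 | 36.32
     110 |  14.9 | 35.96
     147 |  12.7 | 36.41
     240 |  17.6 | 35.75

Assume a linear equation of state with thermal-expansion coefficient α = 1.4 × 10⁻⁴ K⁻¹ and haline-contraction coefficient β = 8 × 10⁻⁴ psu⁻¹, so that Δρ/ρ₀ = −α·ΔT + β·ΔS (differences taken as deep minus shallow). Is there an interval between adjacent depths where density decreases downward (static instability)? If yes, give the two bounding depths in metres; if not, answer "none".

Evaluate Δρ/ρ₀ = −αΔT + βΔS across each adjacent pair:
  51–110 m: −αΔT+βΔS = −(1.4 × 10⁻⁴)(-3.3)+(8 × 10⁻⁴)(-0.36) = 1.7 × 10⁻⁴ → stable
  110–147 m: −αΔT+βΔS = −(1.4 × 10⁻⁴)(-2.2)+(8 × 10⁻⁴)(+0.45) = 6.7 × 10⁻⁴ → stable
  147–240 m: −αΔT+βΔS = −(1.4 × 10⁻⁴)(+4.9)+(8 × 10⁻⁴)(-0.66) = -1.2 × 10⁻³ → UNSTABLE
The 147–240 m interval has Δρ < 0: lighter water underlies denser water.

147–240 m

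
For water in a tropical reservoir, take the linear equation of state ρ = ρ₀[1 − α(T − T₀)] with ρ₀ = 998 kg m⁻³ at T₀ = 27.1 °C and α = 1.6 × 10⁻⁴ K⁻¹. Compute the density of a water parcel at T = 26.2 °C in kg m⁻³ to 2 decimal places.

998.14 kg m⁻³

T − T₀ = -0.9 K.
Bracket = 1 − α·(-0.9) = 1 + (1.44 × 10⁻⁴) = 1.0001440.
ρ = 998 × 1.0001440 = 998.14 kg m⁻³.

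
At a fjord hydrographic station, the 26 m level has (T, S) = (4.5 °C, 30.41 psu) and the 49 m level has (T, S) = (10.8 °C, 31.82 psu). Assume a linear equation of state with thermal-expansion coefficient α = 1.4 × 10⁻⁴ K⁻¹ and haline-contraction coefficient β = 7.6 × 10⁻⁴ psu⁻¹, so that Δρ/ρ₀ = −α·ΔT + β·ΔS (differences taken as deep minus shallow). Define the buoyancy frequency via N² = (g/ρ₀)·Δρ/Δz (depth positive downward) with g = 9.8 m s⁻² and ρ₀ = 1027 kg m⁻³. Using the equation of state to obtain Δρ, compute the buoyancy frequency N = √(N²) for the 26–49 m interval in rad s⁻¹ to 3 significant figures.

ΔT = +6.3 K, ΔS = +1.41 psu (deep − shallow).
Δρ/ρ₀ = −αΔT + βΔS = -8.82 × 10⁻⁴ + 1.0716 × 10⁻³ = 1.896 × 10⁻⁴, so Δρ ≈ 0.1947 kg m⁻³.
N² = (g/ρ₀)·Δρ/Δz = g·(Δρ/ρ₀)/Δz = 9.8 × 1.896 × 10⁻⁴ / 23 = 8.0786 × 10⁻⁵ s⁻².
N = √(8.0786 × 10⁻⁵) = 8.9881 × 10⁻³ rad s⁻¹ ≈ 8.99 × 10⁻³ rad s⁻¹.

8.99 × 10⁻³ rad s⁻¹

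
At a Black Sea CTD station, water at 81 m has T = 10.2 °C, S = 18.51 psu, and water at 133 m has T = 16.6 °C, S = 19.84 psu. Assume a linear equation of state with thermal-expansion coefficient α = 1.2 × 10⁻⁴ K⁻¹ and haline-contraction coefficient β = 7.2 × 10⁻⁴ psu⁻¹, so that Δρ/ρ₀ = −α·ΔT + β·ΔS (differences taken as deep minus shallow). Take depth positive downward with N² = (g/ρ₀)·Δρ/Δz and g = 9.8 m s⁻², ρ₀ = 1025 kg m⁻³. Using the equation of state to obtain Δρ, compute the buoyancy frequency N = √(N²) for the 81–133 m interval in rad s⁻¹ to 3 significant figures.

5.98 × 10⁻³ rad s⁻¹

ΔT = +6.4 K, ΔS = +1.33 psu (deep − shallow).
Δρ/ρ₀ = −αΔT + βΔS = -7.68 × 10⁻⁴ + 9.576 × 10⁻⁴ = 1.896 × 10⁻⁴, so Δρ ≈ 0.1943 kg m⁻³.
N² = (g/ρ₀)·Δρ/Δz = g·(Δρ/ρ₀)/Δz = 9.8 × 1.896 × 10⁻⁴ / 52 = 3.5732 × 10⁻⁵ s⁻².
N = √(3.5732 × 10⁻⁵) = 5.9776 × 10⁻³ rad s⁻¹ ≈ 5.98 × 10⁻³ rad s⁻¹.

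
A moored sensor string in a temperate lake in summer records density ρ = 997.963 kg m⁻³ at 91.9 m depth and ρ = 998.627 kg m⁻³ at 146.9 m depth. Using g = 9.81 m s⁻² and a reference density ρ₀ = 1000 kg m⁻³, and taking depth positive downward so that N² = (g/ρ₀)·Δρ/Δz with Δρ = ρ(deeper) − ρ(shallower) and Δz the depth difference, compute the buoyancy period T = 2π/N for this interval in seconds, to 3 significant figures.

577 s

Δρ = 998.627 − 997.963 = 0.664 kg m⁻³ over Δz = 146.9 − 91.9 = 55 m.
N² = (9.81/1000) × (0.664/55) = 1.1843 × 10⁻⁴ s⁻².
N = √(1.1843 × 10⁻⁴) = 0.010883 rad s⁻¹, so T = 2π/N = 577.34 s ≈ 577 s.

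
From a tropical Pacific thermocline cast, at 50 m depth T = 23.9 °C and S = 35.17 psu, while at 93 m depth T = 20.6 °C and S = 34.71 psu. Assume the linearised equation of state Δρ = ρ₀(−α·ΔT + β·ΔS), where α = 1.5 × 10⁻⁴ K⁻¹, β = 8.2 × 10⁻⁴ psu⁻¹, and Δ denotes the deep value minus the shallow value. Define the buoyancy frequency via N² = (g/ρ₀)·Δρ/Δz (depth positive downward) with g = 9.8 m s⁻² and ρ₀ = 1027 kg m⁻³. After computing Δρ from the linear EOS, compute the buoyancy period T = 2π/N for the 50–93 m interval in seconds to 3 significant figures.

1.21 × 10³ s

ΔT = -3.3 K, ΔS = -0.46 psu (deep − shallow).
Δρ/ρ₀ = −αΔT + βΔS = 4.95 × 10⁻⁴ − 3.772 × 10⁻⁴ = 1.178 × 10⁻⁴, so Δρ ≈ 0.1210 kg m⁻³.
N² = (g/ρ₀)·Δρ/Δz = g·(Δρ/ρ₀)/Δz = 9.8 × 1.178 × 10⁻⁴ / 43 = 2.6847 × 10⁻⁵ s⁻².
N = √(2.6847 × 10⁻⁵) = 5.1814 × 10⁻³ rad s⁻¹ → T = 2π/N = 1.2126 × 10³ s ≈ 1.21 × 10³ s.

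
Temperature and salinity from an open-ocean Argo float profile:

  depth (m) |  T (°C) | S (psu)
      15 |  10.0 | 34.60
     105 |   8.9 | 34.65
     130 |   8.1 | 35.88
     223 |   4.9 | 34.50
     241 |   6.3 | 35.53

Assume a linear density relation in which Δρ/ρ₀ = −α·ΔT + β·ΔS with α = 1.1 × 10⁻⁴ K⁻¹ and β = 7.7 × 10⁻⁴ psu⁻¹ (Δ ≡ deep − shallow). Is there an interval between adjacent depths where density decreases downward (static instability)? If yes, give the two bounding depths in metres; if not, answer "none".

130–223 m

Evaluate Δρ/ρ₀ = −αΔT + βΔS across each adjacent pair:
  15–105 m: −αΔT+βΔS = −(1.1 × 10⁻⁴)(-1.1)+(7.7 × 10⁻⁴)(+0.05) = 1.6 × 10⁻⁴ → stable
  105–130 m: −αΔT+βΔS = −(1.1 × 10⁻⁴)(-0.8)+(7.7 × 10⁻⁴)(+1.23) = 1.0 × 10⁻³ → stable
  130–223 m: −αΔT+βΔS = −(1.1 × 10⁻⁴)(-3.2)+(7.7 × 10⁻⁴)(-1.38) = -7.1 × 10⁻⁴ → UNSTABLE
  223–241 m: −αΔT+βΔS = −(1.1 × 10⁻⁴)(+1.4)+(7.7 × 10⁻⁴)(+1.03) = 6.4 × 10⁻⁴ → stable
The 130–223 m interval has Δρ < 0: lighter water underlies denser water.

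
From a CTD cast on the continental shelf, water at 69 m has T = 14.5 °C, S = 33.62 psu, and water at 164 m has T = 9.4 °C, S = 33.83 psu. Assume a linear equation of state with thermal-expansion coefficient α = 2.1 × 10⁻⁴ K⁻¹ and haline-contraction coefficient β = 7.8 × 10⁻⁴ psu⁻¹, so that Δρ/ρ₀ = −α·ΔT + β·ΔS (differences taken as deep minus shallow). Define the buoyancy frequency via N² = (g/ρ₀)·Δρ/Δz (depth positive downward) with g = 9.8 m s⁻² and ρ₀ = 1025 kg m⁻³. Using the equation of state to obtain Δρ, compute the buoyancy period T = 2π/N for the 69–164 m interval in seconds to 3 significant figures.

ΔT = -5.1 K, ΔS = +0.21 psu (deep − shallow).
Δρ/ρ₀ = −αΔT + βΔS = 1.071 × 10⁻³ + 1.638 × 10⁻⁴ = 1.2348 × 10⁻³, so Δρ ≈ 1.266 kg m⁻³.
N² = (g/ρ₀)·Δρ/Δz = g·(Δρ/ρ₀)/Δz = 9.8 × 1.2348 × 10⁻³ / 95 = 1.2738 × 10⁻⁴ s⁻².
N = √(1.2738 × 10⁻⁴) = 0.011286 rad s⁻¹ → T = 2π/N = 556.72 s ≈ 557 s.

557 s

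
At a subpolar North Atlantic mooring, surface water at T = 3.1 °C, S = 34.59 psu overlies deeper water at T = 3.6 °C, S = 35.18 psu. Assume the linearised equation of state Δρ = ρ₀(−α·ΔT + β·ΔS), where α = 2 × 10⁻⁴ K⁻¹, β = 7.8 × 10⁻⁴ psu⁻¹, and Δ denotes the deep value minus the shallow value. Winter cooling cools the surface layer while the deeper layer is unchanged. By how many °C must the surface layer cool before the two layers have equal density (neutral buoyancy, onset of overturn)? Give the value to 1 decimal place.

1.8 °C

Neutral buoyancy requires Δρ = 0, i.e. −α(T_deep − T_surf′) + β(S_deep − S_surf) = 0.
T_surf′ = T_deep − (β/α)·ΔS = 3.6 − (7.8 × 10⁻⁴/2 × 10⁻⁴)·(+0.59) = 1.299 °C.
Cooling required: 3.1 − (1.299) = 1.801 °C.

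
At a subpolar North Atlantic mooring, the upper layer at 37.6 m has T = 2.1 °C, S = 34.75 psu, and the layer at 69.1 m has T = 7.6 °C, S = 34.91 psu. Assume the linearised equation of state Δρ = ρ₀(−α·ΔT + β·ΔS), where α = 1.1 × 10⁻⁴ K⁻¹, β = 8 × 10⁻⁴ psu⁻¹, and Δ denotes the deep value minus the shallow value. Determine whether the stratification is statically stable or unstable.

ΔT = 7.6 − 2.1 = +5.5 K and ΔS = 34.91 − 34.75 = +0.16 psu (deep − shallow).
−αΔT = -6.05 × 10⁻⁴; βΔS = 1.28 × 10⁻⁴; sum Δρ/ρ₀ = -4.77 × 10⁻⁴.
Δρ/ρ₀ < 0, so Δρ < 0: deeper water is lighter → statically unstable; the column would overturn.

unstable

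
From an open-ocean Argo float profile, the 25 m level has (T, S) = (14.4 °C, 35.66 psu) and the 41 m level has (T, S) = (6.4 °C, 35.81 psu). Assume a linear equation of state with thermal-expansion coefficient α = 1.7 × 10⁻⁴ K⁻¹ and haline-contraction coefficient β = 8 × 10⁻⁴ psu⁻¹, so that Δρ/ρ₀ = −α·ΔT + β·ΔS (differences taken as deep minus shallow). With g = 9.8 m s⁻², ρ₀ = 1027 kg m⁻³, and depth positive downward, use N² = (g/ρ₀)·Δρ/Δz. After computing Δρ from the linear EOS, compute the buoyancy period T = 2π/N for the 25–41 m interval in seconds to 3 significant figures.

209 s

ΔT = -8.0 K, ΔS = +0.15 psu (deep − shallow).
Δρ/ρ₀ = −αΔT + βΔS = 1.36 × 10⁻³ + 1.20 × 10⁻⁴ = 1.48 × 10⁻³, so Δρ ≈ 1.520 kg m⁻³.
N² = (g/ρ₀)·Δρ/Δz = g·(Δρ/ρ₀)/Δz = 9.8 × 1.48 × 10⁻³ / 16 = 9.0650 × 10⁻⁴ s⁻².
N = √(9.0650 × 10⁻⁴) = 0.030108 rad s⁻¹ → T = 2π/N = 208.69 s ≈ 209 s.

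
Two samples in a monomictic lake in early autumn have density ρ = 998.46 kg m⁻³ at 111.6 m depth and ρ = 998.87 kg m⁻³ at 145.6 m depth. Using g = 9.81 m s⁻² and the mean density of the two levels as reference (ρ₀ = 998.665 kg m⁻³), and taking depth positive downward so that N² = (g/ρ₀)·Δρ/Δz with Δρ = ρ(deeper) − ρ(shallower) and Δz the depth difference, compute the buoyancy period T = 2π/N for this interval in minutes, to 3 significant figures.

9.62 min

Δρ = 998.87 − 998.46 = 0.41 kg m⁻³ over Δz = 145.6 − 111.6 = 34 m.
N² = (9.81/998.665) × (0.41/34) = 1.1846 × 10⁻⁴ s⁻².
N = √(1.1846 × 10⁻⁴) = 0.010884 rad s⁻¹, so T = 2π/N = 577.29 s = 9.6215 min ≈ 9.62 min.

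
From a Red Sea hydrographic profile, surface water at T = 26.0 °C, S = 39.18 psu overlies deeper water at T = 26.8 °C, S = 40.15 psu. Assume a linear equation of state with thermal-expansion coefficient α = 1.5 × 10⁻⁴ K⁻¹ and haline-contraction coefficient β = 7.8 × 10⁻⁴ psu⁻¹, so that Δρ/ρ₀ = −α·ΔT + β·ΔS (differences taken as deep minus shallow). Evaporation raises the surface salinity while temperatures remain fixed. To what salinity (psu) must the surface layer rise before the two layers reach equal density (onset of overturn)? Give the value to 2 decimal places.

Neutral buoyancy requires −α(T_deep − T_surf) + β(S_deep − S_surf′) = 0.
S_surf′ = S_deep − (α/β)·ΔT = 40.15 − (1.5 × 10⁻⁴/7.8 × 10⁻⁴)·(+0.8) = 39.9962 psu.
Increase required: 39.9962 − 39.18 = 0.8162 psu.

40.00 psu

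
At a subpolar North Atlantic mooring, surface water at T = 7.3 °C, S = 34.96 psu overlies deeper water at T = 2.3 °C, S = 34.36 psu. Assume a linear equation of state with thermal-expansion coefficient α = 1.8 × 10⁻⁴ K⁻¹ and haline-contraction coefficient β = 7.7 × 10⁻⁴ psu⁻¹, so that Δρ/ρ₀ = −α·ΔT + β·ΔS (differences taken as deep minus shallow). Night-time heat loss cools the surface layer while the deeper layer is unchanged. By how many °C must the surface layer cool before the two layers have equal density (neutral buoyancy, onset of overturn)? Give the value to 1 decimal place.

Neutral buoyancy requires Δρ = 0, i.e. −α(T_deep − T_surf′) + β(S_deep − S_surf) = 0.
T_surf′ = T_deep − (β/α)·ΔS = 2.3 − (7.7 × 10⁻⁴/1.8 × 10⁻⁴)·(-0.60) = 4.867 °C.
Cooling required: 7.3 − (4.867) = 2.433 °C.

2.4 °C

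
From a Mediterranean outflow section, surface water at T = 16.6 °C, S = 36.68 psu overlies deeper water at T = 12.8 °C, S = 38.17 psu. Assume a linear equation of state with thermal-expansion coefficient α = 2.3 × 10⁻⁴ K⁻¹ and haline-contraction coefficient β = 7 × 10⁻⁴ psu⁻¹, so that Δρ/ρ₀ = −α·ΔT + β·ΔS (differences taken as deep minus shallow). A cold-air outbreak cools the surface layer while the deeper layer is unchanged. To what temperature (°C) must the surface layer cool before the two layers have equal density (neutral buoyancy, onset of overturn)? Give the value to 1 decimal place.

8.3 °C

Neutral buoyancy requires Δρ = 0, i.e. −α(T_deep − T_surf′) + β(S_deep − S_surf) = 0.
T_surf′ = T_deep − (β/α)·ΔS = 12.8 − (7 × 10⁻⁴/2.3 × 10⁻⁴)·(+1.49) = 8.265 °C.
Cooling required: 16.6 − (8.265) = 8.335 °C.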